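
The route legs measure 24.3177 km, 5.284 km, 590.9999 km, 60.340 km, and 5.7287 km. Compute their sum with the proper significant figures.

686.670 km

24.3177 km + 5.284 km + 590.9999 km + 60.340 km + 5.7287 km = 686.6703 km.
Addition/subtraction keeps the fewest decimal places: 24.3177 → 4 decimal places, 5.284 → 3 decimal places, 590.9999 → 4 decimal places, 60.340 → 3 decimal places, 5.7287 → 4 decimal places; limit is 3.
Rounded to 3 decimal places: 686.670 km.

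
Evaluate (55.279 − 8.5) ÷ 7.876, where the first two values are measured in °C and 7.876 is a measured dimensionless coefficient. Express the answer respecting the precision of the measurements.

5.94 °C

55.279 °C − 8.5 °C = 46.779 °C; the difference is limited to 1 decimal place (3 s.f.).
Carrying full precision, 46.779 ÷ 7.876 = 5.93943626206… °C; 7.876 has 4 s.f., so the result keeps min(3, 4) = 3 s.f.
Rounded to 3 significant figures: 5.94 °C.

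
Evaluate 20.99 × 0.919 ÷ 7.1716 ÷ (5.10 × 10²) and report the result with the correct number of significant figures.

0.00527

20.99 × 0.919 ÷ 7.1716 ÷ (5.10 × 10²) = 0.00527401930709…
Multiplication/division keeps the fewest significant figures: 20.99 → 4 s.f., 0.919 → 3 s.f., 7.1716 → 5 s.f., 5.10 × 10² → 3 s.f.; limit is 3.
Rounded to 3 significant figures: 0.00527.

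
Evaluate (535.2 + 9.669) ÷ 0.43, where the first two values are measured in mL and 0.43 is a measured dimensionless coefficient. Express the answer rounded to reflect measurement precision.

535.2 mL + 9.669 mL = 544.869 mL; the sum is limited to 1 decimal place (4 s.f.).
Carrying full precision, 544.869 ÷ 0.43 = 1267.1372093… mL; 0.43 has 2 s.f., so the result keeps min(4, 2) = 2 s.f.
Rounded to 2 significant figures: 1.3 × 10³ mL.

1.3 × 10³ mL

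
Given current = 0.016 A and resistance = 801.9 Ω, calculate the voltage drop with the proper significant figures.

voltage drop = 0.016 A × 801.9 Ω = 12.8304 V.
0.016 has 2 significant figures; 801.9 has 4.
Division/multiplication keeps the fewest: 2 significant figures.
Rounded: 13 V.

13 V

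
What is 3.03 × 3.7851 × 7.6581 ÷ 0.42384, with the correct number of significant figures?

3.03 × 3.7851 × 7.6581 ÷ 0.42384 = 207.2235352…
Multiplication/division keeps the fewest significant figures: 3.03 → 3 s.f., 3.7851 → 5 s.f., 7.6581 → 5 s.f., 0.42384 → 5 s.f.; limit is 3.
Rounded to 3 significant figures: 207.

207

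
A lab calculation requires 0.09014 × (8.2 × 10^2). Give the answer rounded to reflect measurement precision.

0.09014 × (8.2 × 10^2) = 73.9148
Multiplication/division keeps the fewest significant figures: 0.09014 → 4 s.f., 8.2 × 10^2 → 2 s.f.; limit is 2.
Rounded to 2 significant figures: 74.

74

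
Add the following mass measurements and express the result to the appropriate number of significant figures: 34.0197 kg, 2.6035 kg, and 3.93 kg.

40.55 kg

34.0197 kg + 2.6035 kg + 3.93 kg = 40.5532 kg.
Addition/subtraction keeps the fewest decimal places: 34.0197 → 4 decimal places, 2.6035 → 4 decimal places, 3.93 → 2 decimal places; limit is 2.
Rounded to 2 decimal places: 40.55 kg.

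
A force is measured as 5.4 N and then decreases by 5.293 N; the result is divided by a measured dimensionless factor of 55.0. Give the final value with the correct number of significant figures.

5.4 N − 5.293 N = 0.107 N; the difference is limited to 1 decimal place (1 s.f.).
Carrying full precision, 0.107 ÷ 55.0 = 0.00194545454545… N; 55.0 has 3 s.f., so the result keeps min(1, 3) = 1 s.f.
Rounded to 1 significant figure: 0.002 N.

0.002 N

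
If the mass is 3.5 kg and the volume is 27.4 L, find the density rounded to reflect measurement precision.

0.13 kg/L

density = 3.5 kg ÷ 27.4 L = 0.127737226277… kg/L.
3.5 has 2 significant figures; 27.4 has 3.
Division/multiplication keeps the fewest: 2 significant figures.
Rounded: 0.13 kg/L.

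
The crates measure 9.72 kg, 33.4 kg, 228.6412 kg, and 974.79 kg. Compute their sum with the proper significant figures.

9.72 kg + 33.4 kg + 228.6412 kg + 974.79 kg = 1246.5512 kg.
Addition/subtraction keeps the fewest decimal places: 9.72 → 2 decimal places, 33.4 → 1 decimal place, 228.6412 → 4 decimal places, 974.79 → 2 decimal places; limit is 1.
Rounded to 1 decimal place: 1246.6 kg.

1246.6 kg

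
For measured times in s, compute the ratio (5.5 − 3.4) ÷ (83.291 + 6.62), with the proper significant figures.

5.5 − 3.4 = 2.1, limited to 1 d.p. → 2 s.f.; 83.291 + 6.62 = 89.911, limited to 2 d.p. → 4 s.f.
Carrying full precision, 2.1 ÷ 89.911 = 0.0233564302477…; keep min(2, 4) = 2 s.f.
Rounded to 2 significant figures: 2.3 × 10⁻².

2.3 × 10⁻²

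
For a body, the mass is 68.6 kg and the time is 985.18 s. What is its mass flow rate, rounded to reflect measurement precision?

mass flow rate = 68.6 kg ÷ 985.18 s = 0.0696319454313… kg/s.
68.6 has 3 significant figures; 985.18 has 5.
Division/multiplication keeps the fewest: 3 significant figures.
Rounded: 0.0696 kg/s.

0.0696 kg/s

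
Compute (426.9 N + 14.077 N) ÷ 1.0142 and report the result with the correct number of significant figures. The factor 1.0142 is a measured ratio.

426.9 N + 14.077 N = 440.977 N; the sum is limited to 1 decimal place (4 s.f.).
Carrying full precision, 440.977 ÷ 1.0142 = 434.802800237… N; 1.0142 has 5 s.f., so the result keeps min(4, 5) = 4 s.f.
Rounded to 4 significant figures: 434.8 N.

434.8 N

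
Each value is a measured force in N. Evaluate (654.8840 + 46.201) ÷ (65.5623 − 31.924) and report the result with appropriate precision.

654.8840 + 46.201 = 701.0850, limited to 3 d.p. → 6 s.f.; 65.5623 − 31.924 = 33.6383, limited to 3 d.p. → 5 s.f.
Carrying full precision, 701.0850 ÷ 33.6383 = 20.8418677519…; keep min(6, 5) = 5 s.f.
Rounded to 5 significant figures: 20.842.

20.842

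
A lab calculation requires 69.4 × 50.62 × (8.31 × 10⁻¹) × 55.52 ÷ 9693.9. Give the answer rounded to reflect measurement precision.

69.4 × 50.62 × (8.31 × 10⁻¹) × 55.52 ÷ 9693.9 = 16.7198954393…
Multiplication/division keeps the fewest significant figures: 69.4 → 3 s.f., 50.62 → 4 s.f., 8.31 × 10⁻¹ → 3 s.f., 55.52 → 4 s.f., 9693.9 → 5 s.f.; limit is 3.
Rounded to 3 significant figures: 16.7.

16.7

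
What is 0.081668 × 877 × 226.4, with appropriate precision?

0.081668 × 877 × 226.4 = 16215.4100704
Multiplication/division keeps the fewest significant figures: 0.081668 → 5 s.f., 877 → 3 s.f., 226.4 → 4 s.f.; limit is 3.
Rounded to 3 significant figures: 1.62 × 10^4.

1.62 × 10^4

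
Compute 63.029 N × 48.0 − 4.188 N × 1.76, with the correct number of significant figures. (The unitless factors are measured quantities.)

3.02 × 10³ N

63.029 × 48.0 = 3025.392 → 3.03 × 10³ N (3 s.f., last digit at the 10^1 place).
4.188 × 1.76 = 7.37088 → 7.37 N (3 s.f., last digit at the 10^-2 place).
Difference: 3018.02112 N; keep the coarser place, 10^1.
Result: 3.02 × 10³ N.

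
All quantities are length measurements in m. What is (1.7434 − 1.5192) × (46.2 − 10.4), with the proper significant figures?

8.03 m²

1.7434 − 1.5192 = 0.2242, limited to 4 d.p. → 4 s.f.; 46.2 − 10.4 = 35.8, limited to 1 d.p. → 3 s.f.
Carrying full precision, 0.2242 × 35.8 = 8.02636; keep min(4, 3) = 3 s.f.
Rounded to 3 significant figures: 8.03 m².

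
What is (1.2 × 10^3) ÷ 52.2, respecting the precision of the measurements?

23

(1.2 × 10^3) ÷ 52.2 = 22.9885057471…
Multiplication/division keeps the fewest significant figures: 1.2 × 10^3 → 2 s.f., 52.2 → 3 s.f.; limit is 2.
Rounded to 2 significant figures: 23.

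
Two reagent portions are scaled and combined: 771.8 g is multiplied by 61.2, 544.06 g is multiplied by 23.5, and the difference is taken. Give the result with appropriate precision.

3.44 × 10⁴ g

771.8 × 61.2 = 47234.16 → 4.72 × 10⁴ g (3 s.f., last digit at the 10^2 place).
544.06 × 23.5 = 12785.41 → 1.28 × 10⁴ g (3 s.f., last digit at the 10^2 place).
Difference: 34448.75 g; keep the coarser place, 10^2.
Result: 3.44 × 10⁴ g.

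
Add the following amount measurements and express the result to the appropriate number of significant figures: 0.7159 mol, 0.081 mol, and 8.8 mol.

0.7159 mol + 0.081 mol + 8.8 mol = 9.5969 mol.
Addition/subtraction keeps the fewest decimal places: 0.7159 → 4 decimal places, 0.081 → 3 decimal places, 8.8 → 1 decimal place; limit is 1.
Rounded to 1 decimal place: 9.6 mol.

9.6 mol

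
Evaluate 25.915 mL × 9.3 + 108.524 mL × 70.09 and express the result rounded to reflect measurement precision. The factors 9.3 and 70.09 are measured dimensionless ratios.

25.915 × 9.3 = 241.0095 → 2.4 × 10² mL (2 s.f., last digit at the 10^1 place).
108.524 × 70.09 = 7606.44716 → 7606 mL (4 s.f., last digit at the 10^0 place).
Sum: 7847.45666 mL; keep the coarser place, 10^1.
Result: 7.85 × 10³ mL.

7.85 × 10³ mL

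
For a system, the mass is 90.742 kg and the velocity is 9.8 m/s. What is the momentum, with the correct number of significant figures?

momentum = 90.742 kg × 9.8 m/s = 889.2716 kg·m/s.
90.742 has 5 significant figures; 9.8 has 2.
Division/multiplication keeps the fewest: 2 significant figures.
Rounded: 8.9 × 10² kg·m/s.

8.9 × 10² kg·m/s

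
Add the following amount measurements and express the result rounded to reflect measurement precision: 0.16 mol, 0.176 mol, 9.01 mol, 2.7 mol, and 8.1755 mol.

0.16 mol + 0.176 mol + 9.01 mol + 2.7 mol + 8.1755 mol = 20.2215 mol.
Addition/subtraction keeps the fewest decimal places: 0.16 → 2 decimal places, 0.176 → 3 decimal places, 9.01 → 2 decimal places, 2.7 → 1 decimal place, 8.1755 → 4 decimal places; limit is 1.
Rounded to 1 decimal place: 20.2 mol.

20.2 mol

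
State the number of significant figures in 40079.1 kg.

40079.1: zeros between nonzero digits are significant.

6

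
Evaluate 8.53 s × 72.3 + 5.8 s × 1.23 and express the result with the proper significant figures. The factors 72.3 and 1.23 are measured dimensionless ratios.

6.24 × 10² s

8.53 × 72.3 = 616.719 → 617 s (3 s.f., last digit at the 10^0 place).
5.8 × 1.23 = 7.134 → 7.1 s (2 s.f., last digit at the 10^-1 place).
Sum: 623.853 s; keep the coarser place, 10^0.
Result: 6.24 × 10² s.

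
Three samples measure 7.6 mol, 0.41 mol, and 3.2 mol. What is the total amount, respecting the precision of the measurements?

7.6 mol + 0.41 mol + 3.2 mol = 11.21 mol.
Addition/subtraction keeps the fewest decimal places: 7.6 → 1 decimal place, 0.41 → 2 decimal places, 3.2 → 1 decimal place; limit is 1.
Rounded to 1 decimal place: 11.2 mol.

11.2 mol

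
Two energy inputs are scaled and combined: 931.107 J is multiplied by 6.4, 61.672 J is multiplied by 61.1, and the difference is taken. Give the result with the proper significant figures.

931.107 × 6.4 = 5959.0848 → 6.0 × 10^3 J (2 s.f., last digit at the 10^2 place).
61.672 × 61.1 = 3768.1592 → 3.77 × 10^3 J (3 s.f., last digit at the 10^1 place).
Difference: 2190.9256 J; keep the coarser place, 10^2.
Result: 2.2 × 10^3 J.

2.2 × 10^3 J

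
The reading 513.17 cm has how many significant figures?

513.17: every digit is nonzero and significant.

5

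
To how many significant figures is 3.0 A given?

3.0: trailing zeros after a decimal point are significant.

2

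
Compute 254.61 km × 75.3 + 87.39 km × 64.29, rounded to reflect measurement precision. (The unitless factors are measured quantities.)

2.48 × 10^4 km

254.61 × 75.3 = 19172.133 → 1.92 × 10^4 km (3 s.f., last digit at the 10^2 place).
87.39 × 64.29 = 5618.3031 → 5618 km (4 s.f., last digit at the 10^0 place).
Sum: 24790.4361 km; keep the coarser place, 10^2.
Result: 2.48 × 10^4 km.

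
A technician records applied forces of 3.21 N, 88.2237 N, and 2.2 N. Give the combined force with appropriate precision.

93.6 N

3.21 N + 88.2237 N + 2.2 N = 93.6337 N.
Addition/subtraction keeps the fewest decimal places: 3.21 → 2 decimal places, 88.2237 → 4 decimal places, 2.2 → 1 decimal place; limit is 1.
Rounded to 1 decimal place: 93.6 N.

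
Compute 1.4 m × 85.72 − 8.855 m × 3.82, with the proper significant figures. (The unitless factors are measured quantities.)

9 × 10^1 m

1.4 × 85.72 = 120.008 → 1.2 × 10^2 m (2 s.f., last digit at the 10^1 place).
8.855 × 3.82 = 33.8261 → 33.8 m (3 s.f., last digit at the 10^-1 place).
Difference: 86.1819 m; keep the coarser place, 10^1.
Result: 9 × 10^1 m.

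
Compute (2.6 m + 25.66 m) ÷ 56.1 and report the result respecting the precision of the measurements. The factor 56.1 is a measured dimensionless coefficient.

2.6 m + 25.66 m = 28.26 m; the sum is limited to 1 decimal place (3 s.f.).
Carrying full precision, 28.26 ÷ 56.1 = 0.503743315508… m; 56.1 has 3 s.f., so the result keeps min(3, 3) = 3 s.f.
Rounded to 3 significant figures: 0.504 m.

0.504 m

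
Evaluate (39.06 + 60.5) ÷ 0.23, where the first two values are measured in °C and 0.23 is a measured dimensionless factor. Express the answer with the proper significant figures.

4.3 × 10² °C

39.06 °C + 60.5 °C = 99.56 °C; the sum is limited to 1 decimal place (3 s.f.).
Carrying full precision, 99.56 ÷ 0.23 = 432.869565217… °C; 0.23 has 2 s.f., so the result keeps min(3, 2) = 2 s.f.
Rounded to 2 significant figures: 4.3 × 10² °C.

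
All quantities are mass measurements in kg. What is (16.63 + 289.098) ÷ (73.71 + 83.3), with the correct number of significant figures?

16.63 + 289.098 = 305.728, limited to 2 d.p. → 5 s.f.; 73.71 + 83.3 = 157.01, limited to 1 d.p. → 4 s.f.
Carrying full precision, 305.728 ÷ 157.01 = 1.94718807719…; keep min(5, 4) = 4 s.f.
Rounded to 4 significant figures: 1.947.

1.947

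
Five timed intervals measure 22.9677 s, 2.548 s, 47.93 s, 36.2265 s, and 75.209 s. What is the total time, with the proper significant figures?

184.88 s

22.9677 s + 2.548 s + 47.93 s + 36.2265 s + 75.209 s = 184.8812 s.
Addition/subtraction keeps the fewest decimal places: 22.9677 → 4 decimal places, 2.548 → 3 decimal places, 47.93 → 2 decimal places, 36.2265 → 4 decimal places, 75.209 → 3 decimal places; limit is 2.
Rounded to 2 decimal places: 184.88 s.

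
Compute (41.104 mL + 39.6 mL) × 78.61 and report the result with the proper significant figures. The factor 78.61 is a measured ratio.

41.104 mL + 39.6 mL = 80.704 mL; the sum is limited to 1 decimal place (3 s.f.).
Carrying full precision, 80.704 × 78.61 = 6344.14144 mL; 78.61 has 4 s.f., so the result keeps min(3, 4) = 3 s.f.
Rounded to 3 significant figures: 6.34 × 10³ mL.

6.34 × 10³ mL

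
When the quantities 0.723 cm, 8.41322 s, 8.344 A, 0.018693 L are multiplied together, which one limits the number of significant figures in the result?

0.723 cm → 3 s.f.; 8.41322 s → 6 s.f.; 8.344 A → 4 s.f.; 0.018693 L → 5 s.f.
The fewest is 3 significant figures, from 0.723 cm.

0.723 cm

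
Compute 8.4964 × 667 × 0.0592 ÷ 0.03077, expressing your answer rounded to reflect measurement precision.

8.4964 × 667 × 0.0592 ÷ 0.03077 = 10903.2255106…
Multiplication/division keeps the fewest significant figures: 8.4964 → 5 s.f., 667 → 3 s.f., 0.0592 → 3 s.f., 0.03077 → 4 s.f.; limit is 3.
Rounded to 3 significant figures: 1.09 × 10^4.

1.09 × 10^4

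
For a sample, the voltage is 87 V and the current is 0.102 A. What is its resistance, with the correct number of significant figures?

8.5 × 10² Ω

resistance = 87 V ÷ 0.102 A = 852.941176471… Ω.
87 has 2 significant figures; 0.102 has 3.
Division/multiplication keeps the fewest: 2 significant figures.
Rounded: 8.5 × 10² Ω.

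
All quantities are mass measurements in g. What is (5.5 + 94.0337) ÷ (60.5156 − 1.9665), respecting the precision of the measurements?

5.5 + 94.0337 = 99.5337, limited to 1 d.p. → 3 s.f.; 60.5156 − 1.9665 = 58.5491, limited to 4 d.p. → 6 s.f.
Carrying full precision, 99.5337 ÷ 58.5491 = 1.70000392833…; keep min(3, 6) = 3 s.f.
Rounded to 3 significant figures: 1.70.

1.70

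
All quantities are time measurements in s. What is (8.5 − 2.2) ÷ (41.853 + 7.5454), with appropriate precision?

0.13

8.5 − 2.2 = 6.3, limited to 1 d.p. → 2 s.f.; 41.853 + 7.5454 = 49.3984, limited to 3 d.p. → 5 s.f.
Carrying full precision, 6.3 ÷ 49.3984 = 0.127534495044…; keep min(2, 5) = 2 s.f.
Rounded to 2 significant figures: 0.13.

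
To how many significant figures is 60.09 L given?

60.09: zeros between nonzero digits are significant.

4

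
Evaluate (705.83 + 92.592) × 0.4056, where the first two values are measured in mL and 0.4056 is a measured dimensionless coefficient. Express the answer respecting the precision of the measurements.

323.8 mL

705.83 mL + 92.592 mL = 798.422 mL; the sum is limited to 2 decimal places (5 s.f.).
Carrying full precision, 798.422 × 0.4056 = 323.8399632 mL; 0.4056 has 4 s.f., so the result keeps min(5, 4) = 4 s.f.
Rounded to 4 significant figures: 323.8 mL.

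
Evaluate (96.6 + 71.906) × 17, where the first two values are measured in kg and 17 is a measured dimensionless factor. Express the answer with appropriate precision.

2.9 × 10^3 kg

96.6 kg + 71.906 kg = 168.506 kg; the sum is limited to 1 decimal place (4 s.f.).
Carrying full precision, 168.506 × 17 = 2864.602 kg; 17 has 2 s.f., so the result keeps min(4, 2) = 2 s.f.
Rounded to 2 significant figures: 2.9 × 10^3 kg.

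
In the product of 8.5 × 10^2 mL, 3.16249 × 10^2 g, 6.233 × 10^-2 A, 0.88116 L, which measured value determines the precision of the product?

8.5 × 10^2 mL → 2 s.f.; 3.16249 × 10^2 g → 6 s.f.; 6.233 × 10^-2 A → 4 s.f.; 0.88116 L → 5 s.f.
The fewest is 2 significant figures, from 8.5 × 10^2 mL.

8.5 × 10^2 mL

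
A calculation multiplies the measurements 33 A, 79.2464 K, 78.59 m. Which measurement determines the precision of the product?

33 A → 2 s.f.; 79.2464 K → 6 s.f.; 78.59 m → 4 s.f.
The fewest is 2 significant figures, from 33 A.

33 A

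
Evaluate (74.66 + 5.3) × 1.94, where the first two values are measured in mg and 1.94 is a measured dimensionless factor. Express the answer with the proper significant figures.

155 mg

74.66 mg + 5.3 mg = 79.96 mg; the sum is limited to 1 decimal place (3 s.f.).
Carrying full precision, 79.96 × 1.94 = 155.1224 mg; 1.94 has 3 s.f., so the result keeps min(3, 3) = 3 s.f.
Rounded to 3 significant figures: 155 mg.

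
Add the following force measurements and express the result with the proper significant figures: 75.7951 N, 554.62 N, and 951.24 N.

1581.66 N

75.7951 N + 554.62 N + 951.24 N = 1581.6551 N.
Addition/subtraction keeps the fewest decimal places: 75.7951 → 4 decimal places, 554.62 → 2 decimal places, 951.24 → 2 decimal places; limit is 2.
Rounded to 2 decimal places: 1581.66 N.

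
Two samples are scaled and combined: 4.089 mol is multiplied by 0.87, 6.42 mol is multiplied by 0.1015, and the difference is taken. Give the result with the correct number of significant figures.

4.089 × 0.87 = 3.55743 → 3.6 mol (2 s.f., last digit at the 10^-1 place).
6.42 × 0.1015 = 0.65163 → 0.652 mol (3 s.f., last digit at the 10^-3 place).
Difference: 2.9058 mol; keep the coarser place, 10^-1.
Result: 2.9 mol.

2.9 mol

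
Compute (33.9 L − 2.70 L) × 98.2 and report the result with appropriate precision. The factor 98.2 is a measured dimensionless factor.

33.9 L − 2.70 L = 31.20 L; the difference is limited to 1 decimal place (3 s.f.).
Carrying full precision, 31.20 × 98.2 = 3063.84 L; 98.2 has 3 s.f., so the result keeps min(3, 3) = 3 s.f.
Rounded to 3 significant figures: 3.06 × 10³ L.

3.06 × 10³ L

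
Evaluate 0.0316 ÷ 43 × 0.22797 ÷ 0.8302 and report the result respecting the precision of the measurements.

2.0 × 10⁻⁴

0.0316 ÷ 43 × 0.22797 ÷ 0.8302 = 0.000201796485016…
Multiplication/division keeps the fewest significant figures: 0.0316 → 3 s.f., 43 → 2 s.f., 0.22797 → 5 s.f., 0.8302 → 4 s.f.; limit is 2.
Rounded to 2 significant figures: 2.0 × 10⁻⁴.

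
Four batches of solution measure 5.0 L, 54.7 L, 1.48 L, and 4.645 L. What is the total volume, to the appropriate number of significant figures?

5.0 L + 54.7 L + 1.48 L + 4.645 L = 65.825 L.
Addition/subtraction keeps the fewest decimal places: 5.0 → 1 decimal place, 54.7 → 1 decimal place, 1.48 → 2 decimal places, 4.645 → 3 decimal places; limit is 1.
Rounded to 1 decimal place: 65.8 L.

65.8 L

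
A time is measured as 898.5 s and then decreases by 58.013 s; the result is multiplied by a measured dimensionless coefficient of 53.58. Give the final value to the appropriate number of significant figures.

898.5 s − 58.013 s = 840.487 s; the difference is limited to 1 decimal place (4 s.f.).
Carrying full precision, 840.487 × 53.58 = 45033.29346 s; 53.58 has 4 s.f., so the result keeps min(4, 4) = 4 s.f.
Rounded to 4 significant figures: 4.503 × 10⁴ s.

4.503 × 10⁴ s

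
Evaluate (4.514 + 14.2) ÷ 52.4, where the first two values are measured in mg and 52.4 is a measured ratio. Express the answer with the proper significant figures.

0.357 mg

4.514 mg + 14.2 mg = 18.714 mg; the sum is limited to 1 decimal place (3 s.f.).
Carrying full precision, 18.714 ÷ 52.4 = 0.35713740458… mg; 52.4 has 3 s.f., so the result keeps min(3, 3) = 3 s.f.
Rounded to 3 significant figures: 0.357 mg.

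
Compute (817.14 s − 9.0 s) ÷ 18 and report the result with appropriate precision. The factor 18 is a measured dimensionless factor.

45 s

817.14 s − 9.0 s = 808.14 s; the difference is limited to 1 decimal place (4 s.f.).
Carrying full precision, 808.14 ÷ 18 = 44.8966666667… s; 18 has 2 s.f., so the result keeps min(4, 2) = 2 s.f.
Rounded to 2 significant figures: 45 s.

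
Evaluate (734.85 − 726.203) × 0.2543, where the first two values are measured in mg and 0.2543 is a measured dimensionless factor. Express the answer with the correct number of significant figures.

734.85 mg − 726.203 mg = 8.647 mg; the difference is limited to 2 decimal places (3 s.f.).
Carrying full precision, 8.647 × 0.2543 = 2.1989321 mg; 0.2543 has 4 s.f., so the result keeps min(3, 4) = 3 s.f.
Rounded to 3 significant figures: 2.20 mg.

2.20 mg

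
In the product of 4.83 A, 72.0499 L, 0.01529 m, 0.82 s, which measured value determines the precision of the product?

4.83 A → 3 s.f.; 72.0499 L → 6 s.f.; 0.01529 m → 4 s.f.; 0.82 s → 2 s.f.
The fewest is 2 significant figures, from 0.82 s.

0.82 s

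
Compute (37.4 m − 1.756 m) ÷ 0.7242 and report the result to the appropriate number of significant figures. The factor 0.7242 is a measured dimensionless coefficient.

37.4 m − 1.756 m = 35.644 m; the difference is limited to 1 decimal place (3 s.f.).
Carrying full precision, 35.644 ÷ 0.7242 = 49.2184479426… m; 0.7242 has 4 s.f., so the result keeps min(3, 4) = 3 s.f.
Rounded to 3 significant figures: 49.2 m.

49.2 m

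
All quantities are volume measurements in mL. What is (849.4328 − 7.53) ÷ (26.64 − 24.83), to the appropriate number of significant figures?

849.4328 − 7.53 = 841.9028, limited to 2 d.p. → 5 s.f.; 26.64 − 24.83 = 1.81, limited to 2 d.p. → 3 s.f.
Carrying full precision, 841.9028 ÷ 1.81 = 465.139668508…; keep min(5, 3) = 3 s.f.
Rounded to 3 significant figures: 465.

465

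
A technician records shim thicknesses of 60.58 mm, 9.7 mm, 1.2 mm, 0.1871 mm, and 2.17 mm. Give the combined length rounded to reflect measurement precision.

73.8 mm

60.58 mm + 9.7 mm + 1.2 mm + 0.1871 mm + 2.17 mm = 73.8371 mm.
Addition/subtraction keeps the fewest decimal places: 60.58 → 2 decimal places, 9.7 → 1 decimal place, 1.2 → 1 decimal place, 0.1871 → 4 decimal places, 2.17 → 2 decimal places; limit is 1.
Rounded to 1 decimal place: 73.8 mm.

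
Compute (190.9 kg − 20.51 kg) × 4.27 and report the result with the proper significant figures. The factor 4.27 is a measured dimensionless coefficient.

190.9 kg − 20.51 kg = 170.39 kg; the difference is limited to 1 decimal place (4 s.f.).
Carrying full precision, 170.39 × 4.27 = 727.5653 kg; 4.27 has 3 s.f., so the result keeps min(4, 3) = 3 s.f.
Rounded to 3 significant figures: 7.28 × 10^2 kg.

7.28 × 10^2 kg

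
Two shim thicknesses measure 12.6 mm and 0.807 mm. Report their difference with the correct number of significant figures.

12.6 mm − 0.807 mm = 11.793 mm.
Addition/subtraction keeps the fewest decimal places: 12.6 → 1 decimal place, 0.807 → 3 decimal places; limit is 1.
Rounded to 1 decimal place: 11.8 mm.

11.8 mm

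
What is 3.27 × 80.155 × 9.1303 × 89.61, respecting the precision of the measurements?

3.27 × 80.155 × 9.1303 × 89.61 = 214446.961003…
Multiplication/division keeps the fewest significant figures: 3.27 → 3 s.f., 80.155 → 5 s.f., 9.1303 → 5 s.f., 89.61 → 4 s.f.; limit is 3.
Rounded to 3 significant figures: 2.14 × 10⁵.

2.14 × 10⁵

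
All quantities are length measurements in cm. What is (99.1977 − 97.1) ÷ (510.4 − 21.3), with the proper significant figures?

4.3 × 10^-3

99.1977 − 97.1 = 2.0977, limited to 1 d.p. → 2 s.f.; 510.4 − 21.3 = 489.1, limited to 1 d.p. → 4 s.f.
Carrying full precision, 2.0977 ÷ 489.1 = 0.00428889797587…; keep min(2, 4) = 2 s.f.
Rounded to 2 significant figures: 4.3 × 10^-3.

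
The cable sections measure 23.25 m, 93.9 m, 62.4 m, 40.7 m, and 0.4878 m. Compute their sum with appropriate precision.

220.7 m

23.25 m + 93.9 m + 62.4 m + 40.7 m + 0.4878 m = 220.7378 m.
Addition/subtraction keeps the fewest decimal places: 23.25 → 2 decimal places, 93.9 → 1 decimal place, 62.4 → 1 decimal place, 40.7 → 1 decimal place, 0.4878 → 4 decimal places; limit is 1.
Rounded to 1 decimal place: 220.7 m.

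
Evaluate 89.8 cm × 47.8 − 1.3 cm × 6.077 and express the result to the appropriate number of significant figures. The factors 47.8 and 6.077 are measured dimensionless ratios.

4.28 × 10^3 cm

89.8 × 47.8 = 4292.44 → 4.29 × 10^3 cm (3 s.f., last digit at the 10^1 place).
1.3 × 6.077 = 7.9001 → 7.9 cm (2 s.f., last digit at the 10^-1 place).
Difference: 4284.5399 cm; keep the coarser place, 10^1.
Result: 4.28 × 10^3 cm.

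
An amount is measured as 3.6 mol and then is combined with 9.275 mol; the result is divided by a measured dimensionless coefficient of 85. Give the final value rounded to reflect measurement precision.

3.6 mol + 9.275 mol = 12.875 mol; the sum is limited to 1 decimal place (3 s.f.).
Carrying full precision, 12.875 ÷ 85 = 0.151470588235… mol; 85 has 2 s.f., so the result keeps min(3, 2) = 2 s.f.
Rounded to 2 significant figures: 0.15 mol.

0.15 mol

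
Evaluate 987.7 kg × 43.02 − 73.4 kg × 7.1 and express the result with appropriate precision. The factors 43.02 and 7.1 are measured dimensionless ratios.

987.7 × 43.02 = 42490.854 → 4.249 × 10⁴ kg (4 s.f., last digit at the 10^1 place).
73.4 × 7.1 = 521.14 → 5.2 × 10² kg (2 s.f., last digit at the 10^1 place).
Difference: 41969.714 kg; keep the coarser place, 10^1.
Result: 4.197 × 10⁴ kg.

4.197 × 10⁴ kg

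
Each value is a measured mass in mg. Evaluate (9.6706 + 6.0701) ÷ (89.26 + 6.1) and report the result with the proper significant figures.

0.165

9.6706 + 6.0701 = 15.7407, limited to 4 d.p. → 6 s.f.; 89.26 + 6.1 = 95.36, limited to 1 d.p. → 3 s.f.
Carrying full precision, 15.7407 ÷ 95.36 = 0.165066065436…; keep min(6, 3) = 3 s.f.
Rounded to 3 significant figures: 0.165.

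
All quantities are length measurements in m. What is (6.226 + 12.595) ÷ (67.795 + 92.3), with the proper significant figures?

6.226 + 12.595 = 18.821, limited to 3 d.p. → 5 s.f.; 67.795 + 92.3 = 160.095, limited to 1 d.p. → 4 s.f.
Carrying full precision, 18.821 ÷ 160.095 = 0.11756144789…; keep min(5, 4) = 4 s.f.
Rounded to 4 significant figures: 0.1176.

0.1176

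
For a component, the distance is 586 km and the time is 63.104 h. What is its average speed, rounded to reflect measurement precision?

average speed = 586 km ÷ 63.104 h = 9.28625760649… km/h.
586 has 3 significant figures; 63.104 has 5.
Division/multiplication keeps the fewest: 3 significant figures.
Rounded: 9.29 km/h.

9.29 km/h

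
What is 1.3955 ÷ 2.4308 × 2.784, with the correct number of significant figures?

1.3955 ÷ 2.4308 × 2.784 = 1.59826888267…
Multiplication/division keeps the fewest significant figures: 1.3955 → 5 s.f., 2.4308 → 5 s.f., 2.784 → 4 s.f.; limit is 4.
Rounded to 4 significant figures: 1.598.

1.598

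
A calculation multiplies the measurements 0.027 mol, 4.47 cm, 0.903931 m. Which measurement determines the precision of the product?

0.027 mol → 2 s.f.; 4.47 cm → 3 s.f.; 0.903931 m → 6 s.f.
The fewest is 2 significant figures, from 0.027 mol.

0.027 mol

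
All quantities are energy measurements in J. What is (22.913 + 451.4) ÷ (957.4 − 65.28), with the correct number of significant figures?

22.913 + 451.4 = 474.313, limited to 1 d.p. → 4 s.f.; 957.4 − 65.28 = 892.12, limited to 1 d.p. → 4 s.f.
Carrying full precision, 474.313 ÷ 892.12 = 0.531669506344…; keep min(4, 4) = 4 s.f.
Rounded to 4 significant figures: 0.5317.

0.5317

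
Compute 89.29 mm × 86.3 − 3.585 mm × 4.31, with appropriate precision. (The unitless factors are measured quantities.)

89.29 × 86.3 = 7705.727 → 7.71 × 10³ mm (3 s.f., last digit at the 10^1 place).
3.585 × 4.31 = 15.45135 → 15.5 mm (3 s.f., last digit at the 10^-1 place).
Difference: 7690.27565 mm; keep the coarser place, 10^1.
Result: 7.69 × 10³ mm.

7.69 × 10³ mm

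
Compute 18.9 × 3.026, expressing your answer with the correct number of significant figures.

18.9 × 3.026 = 57.1914
Multiplication/division keeps the fewest significant figures: 18.9 → 3 s.f., 3.026 → 4 s.f.; limit is 3.
Rounded to 3 significant figures: 57.2.

57.2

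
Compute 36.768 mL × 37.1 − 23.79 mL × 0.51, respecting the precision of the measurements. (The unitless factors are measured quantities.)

1.35 × 10^3 mL

36.768 × 37.1 = 1364.0928 → 1.36 × 10^3 mL (3 s.f., last digit at the 10^1 place).
23.79 × 0.51 = 12.1329 → 12 mL (2 s.f., last digit at the 10^0 place).
Difference: 1351.9599 mL; keep the coarser place, 10^1.
Result: 1.35 × 10^3 mL.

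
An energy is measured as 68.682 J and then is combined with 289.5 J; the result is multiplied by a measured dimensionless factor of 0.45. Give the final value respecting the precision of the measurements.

68.682 J + 289.5 J = 358.182 J; the sum is limited to 1 decimal place (4 s.f.).
Carrying full precision, 358.182 × 0.45 = 161.1819 J; 0.45 has 2 s.f., so the result keeps min(4, 2) = 2 s.f.
Rounded to 2 significant figures: 1.6 × 10² J.

1.6 × 10² J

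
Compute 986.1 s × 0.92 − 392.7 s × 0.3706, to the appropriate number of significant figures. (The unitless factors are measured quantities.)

7.6 × 10² s

986.1 × 0.92 = 907.212 → 9.1 × 10² s (2 s.f., last digit at the 10^1 place).
392.7 × 0.3706 = 145.53462 → 145.5 s (4 s.f., last digit at the 10^-1 place).
Difference: 761.67738 s; keep the coarser place, 10^1.
Result: 7.6 × 10² s.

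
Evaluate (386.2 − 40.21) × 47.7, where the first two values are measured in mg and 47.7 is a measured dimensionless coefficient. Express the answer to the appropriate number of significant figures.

386.2 mg − 40.21 mg = 345.99 mg; the difference is limited to 1 decimal place (4 s.f.).
Carrying full precision, 345.99 × 47.7 = 16503.723 mg; 47.7 has 3 s.f., so the result keeps min(4, 3) = 3 s.f.
Rounded to 3 significant figures: 1.65 × 10⁴ mg.

1.65 × 10⁴ mg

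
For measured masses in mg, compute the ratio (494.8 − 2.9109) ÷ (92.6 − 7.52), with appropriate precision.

494.8 − 2.9109 = 491.8891, limited to 1 d.p. → 4 s.f.; 92.6 − 7.52 = 85.08, limited to 1 d.p. → 3 s.f.
Carrying full precision, 491.8891 ÷ 85.08 = 5.78148918665…; keep min(4, 3) = 3 s.f.
Rounded to 3 significant figures: 5.78.

5.78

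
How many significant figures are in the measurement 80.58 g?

80.58: zeros between nonzero digits are significant.

4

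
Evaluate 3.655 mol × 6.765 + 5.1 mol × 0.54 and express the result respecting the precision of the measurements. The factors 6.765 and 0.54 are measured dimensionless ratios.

3.655 × 6.765 = 24.726075 → 24.73 mol (4 s.f., last digit at the 10^-2 place).
5.1 × 0.54 = 2.754 → 2.8 mol (2 s.f., last digit at the 10^-1 place).
Sum: 27.480075 mol; keep the coarser place, 10^-1.
Result: 27.5 mol.

27.5 mol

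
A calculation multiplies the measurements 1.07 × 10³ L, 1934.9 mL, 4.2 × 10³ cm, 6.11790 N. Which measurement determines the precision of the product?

1.07 × 10³ L → 3 s.f.; 1934.9 mL → 5 s.f.; 4.2 × 10³ cm → 2 s.f.; 6.11790 N → 6 s.f.
The fewest is 2 significant figures, from 4.2 × 10³ cm.

4.2 × 10³ cm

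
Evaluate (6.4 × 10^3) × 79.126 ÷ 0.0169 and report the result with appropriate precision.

3.0 × 10^7

(6.4 × 10^3) × 79.126 ÷ 0.0169 = 29964875.7396…
Multiplication/division keeps the fewest significant figures: 6.4 × 10^3 → 2 s.f., 79.126 → 5 s.f., 0.0169 → 3 s.f.; limit is 2.
Rounded to 2 significant figures: 3.0 × 10^7.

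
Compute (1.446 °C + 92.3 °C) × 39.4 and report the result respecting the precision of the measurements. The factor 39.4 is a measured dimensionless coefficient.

3.69 × 10³ °C

1.446 °C + 92.3 °C = 93.746 °C; the sum is limited to 1 decimal place (3 s.f.).
Carrying full precision, 93.746 × 39.4 = 3693.5924 °C; 39.4 has 3 s.f., so the result keeps min(3, 3) = 3 s.f.
Rounded to 3 significant figures: 3.69 × 10³ °C.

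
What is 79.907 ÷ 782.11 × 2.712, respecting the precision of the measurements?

0.2771

79.907 ÷ 782.11 × 2.712 = 0.277080952807…
Multiplication/division keeps the fewest significant figures: 79.907 → 5 s.f., 782.11 → 5 s.f., 2.712 → 4 s.f.; limit is 4.
Rounded to 4 significant figures: 0.2771.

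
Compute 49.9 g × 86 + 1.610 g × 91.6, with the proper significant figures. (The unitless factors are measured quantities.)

4.4 × 10³ g

49.9 × 86 = 4291.4 → 4.3 × 10³ g (2 s.f., last digit at the 10^2 place).
1.610 × 91.6 = 147.476 → 147 g (3 s.f., last digit at the 10^0 place).
Sum: 4438.876 g; keep the coarser place, 10^2.
Result: 4.4 × 10³ g.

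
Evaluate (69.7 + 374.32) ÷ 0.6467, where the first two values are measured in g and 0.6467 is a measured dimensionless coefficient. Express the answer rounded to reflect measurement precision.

69.7 g + 374.32 g = 444.02 g; the sum is limited to 1 decimal place (4 s.f.).
Carrying full precision, 444.02 ÷ 0.6467 = 686.593474563… g; 0.6467 has 4 s.f., so the result keeps min(4, 4) = 4 s.f.
Rounded to 4 significant figures: 686.6 g.

686.6 g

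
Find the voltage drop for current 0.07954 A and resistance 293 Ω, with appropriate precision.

23.3 V

voltage drop = 0.07954 A × 293 Ω = 23.30522 V.
0.07954 has 4 significant figures; 293 has 3.
Division/multiplication keeps the fewest: 3 significant figures.
Rounded: 23.3 V.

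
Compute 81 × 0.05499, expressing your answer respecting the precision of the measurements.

4.5

81 × 0.05499 = 4.45419
Multiplication/division keeps the fewest significant figures: 81 → 2 s.f., 0.05499 → 4 s.f.; limit is 2.
Rounded to 2 significant figures: 4.5.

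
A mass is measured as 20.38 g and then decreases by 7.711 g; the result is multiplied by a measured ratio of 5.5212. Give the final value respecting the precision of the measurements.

20.38 g − 7.711 g = 12.669 g; the difference is limited to 2 decimal places (4 s.f.).
Carrying full precision, 12.669 × 5.5212 = 69.9480828 g; 5.5212 has 5 s.f., so the result keeps min(4, 5) = 4 s.f.
Rounded to 4 significant figures: 69.95 g.

69.95 g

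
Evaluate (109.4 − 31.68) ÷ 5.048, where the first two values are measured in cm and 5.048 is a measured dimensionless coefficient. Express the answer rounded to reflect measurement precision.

109.4 cm − 31.68 cm = 77.72 cm; the difference is limited to 1 decimal place (3 s.f.).
Carrying full precision, 77.72 ÷ 5.048 = 15.3961965135… cm; 5.048 has 4 s.f., so the result keeps min(3, 4) = 3 s.f.
Rounded to 3 significant figures: 15.4 cm.

15.4 cm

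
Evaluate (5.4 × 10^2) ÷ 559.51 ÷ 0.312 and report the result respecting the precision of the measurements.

(5.4 × 10^2) ÷ 559.51 ÷ 0.312 = 3.09336603594…
Multiplication/division keeps the fewest significant figures: 5.4 × 10^2 → 2 s.f., 559.51 → 5 s.f., 0.312 → 3 s.f.; limit is 2.
Rounded to 2 significant figures: 3.1.

3.1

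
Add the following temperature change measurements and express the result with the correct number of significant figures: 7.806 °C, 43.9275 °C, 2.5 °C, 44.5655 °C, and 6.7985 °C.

105.6 °C

7.806 °C + 43.9275 °C + 2.5 °C + 44.5655 °C + 6.7985 °C = 105.5975 °C.
Addition/subtraction keeps the fewest decimal places: 7.806 → 3 decimal places, 43.9275 → 4 decimal places, 2.5 → 1 decimal place, 44.5655 → 4 decimal places, 6.7985 → 4 decimal places; limit is 1.
Rounded to 1 decimal place: 105.6 °C.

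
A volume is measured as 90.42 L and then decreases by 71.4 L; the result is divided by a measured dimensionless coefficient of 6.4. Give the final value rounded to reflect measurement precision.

3.0 L

90.42 L − 71.4 L = 19.02 L; the difference is limited to 1 decimal place (3 s.f.).
Carrying full precision, 19.02 ÷ 6.4 = 2.971875 L; 6.4 has 2 s.f., so the result keeps min(3, 2) = 2 s.f.
Rounded to 2 significant figures: 3.0 L.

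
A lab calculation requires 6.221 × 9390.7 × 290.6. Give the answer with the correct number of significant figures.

6.221 × 9390.7 × 290.6 = 16976719.6898…
Multiplication/division keeps the fewest significant figures: 6.221 → 4 s.f., 9390.7 → 5 s.f., 290.6 → 4 s.f.; limit is 4.
Rounded to 4 significant figures: 1.698 × 10^7.

1.698 × 10^7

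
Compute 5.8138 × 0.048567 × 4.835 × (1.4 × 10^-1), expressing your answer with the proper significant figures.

1.9 × 10^-1

5.8138 × 0.048567 × 4.835 × (1.4 × 10^-1) = 0.191128688372…
Multiplication/division keeps the fewest significant figures: 5.8138 → 5 s.f., 0.048567 → 5 s.f., 4.835 → 4 s.f., 1.4 × 10^-1 → 2 s.f.; limit is 2.
Rounded to 2 significant figures: 1.9 × 10^-1.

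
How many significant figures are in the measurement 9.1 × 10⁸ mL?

2

9.1 × 10⁸: in scientific notation every digit of the coefficient is significant.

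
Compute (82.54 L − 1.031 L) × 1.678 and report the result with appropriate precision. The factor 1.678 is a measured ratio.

82.54 L − 1.031 L = 81.509 L; the difference is limited to 2 decimal places (4 s.f.).
Carrying full precision, 81.509 × 1.678 = 136.772102 L; 1.678 has 4 s.f., so the result keeps min(4, 4) = 4 s.f.
Rounded to 4 significant figures: 136.8 L.

136.8 L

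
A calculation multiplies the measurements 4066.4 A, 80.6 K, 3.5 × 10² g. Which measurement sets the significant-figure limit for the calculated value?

4066.4 A → 5 s.f.; 80.6 K → 3 s.f.; 3.5 × 10² g → 2 s.f.
The fewest is 2 significant figures, from 3.5 × 10² g.

3.5 × 10² g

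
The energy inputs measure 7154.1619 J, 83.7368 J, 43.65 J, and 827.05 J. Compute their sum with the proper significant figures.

7154.1619 J + 83.7368 J + 43.65 J + 827.05 J = 8108.5987 J.
Addition/subtraction keeps the fewest decimal places: 7154.1619 → 4 decimal places, 83.7368 → 4 decimal places, 43.65 → 2 decimal places, 827.05 → 2 decimal places; limit is 2.
Rounded to 2 decimal places: 8108.60 J.

8108.60 J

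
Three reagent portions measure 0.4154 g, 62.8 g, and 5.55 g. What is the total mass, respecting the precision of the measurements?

68.8 g

0.4154 g + 62.8 g + 5.55 g = 68.7654 g.
Addition/subtraction keeps the fewest decimal places: 0.4154 → 4 decimal places, 62.8 → 1 decimal place, 5.55 → 2 decimal places; limit is 1.
Rounded to 1 decimal place: 68.8 g.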